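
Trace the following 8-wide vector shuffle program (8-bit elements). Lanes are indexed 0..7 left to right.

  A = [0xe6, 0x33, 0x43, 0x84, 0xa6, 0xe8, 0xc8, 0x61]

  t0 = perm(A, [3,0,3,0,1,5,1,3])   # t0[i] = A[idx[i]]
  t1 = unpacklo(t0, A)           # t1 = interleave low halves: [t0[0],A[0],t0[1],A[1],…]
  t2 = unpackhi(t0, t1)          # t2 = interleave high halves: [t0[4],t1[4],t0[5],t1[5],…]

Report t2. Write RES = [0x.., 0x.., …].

RES = [0x33, 0x84, 0xe8, 0x43, 0x33, 0xe6, 0x84, 0x84]

t0 = [0x84, 0xe6, 0x84, 0xe6, 0x33, 0xe8, 0x33, 0x84]
t1 = [0x84, 0xe6, 0xe6, 0x33, 0x84, 0x43, 0xe6, 0x84]
t2 = [0x33, 0x84, 0xe8, 0x43, 0x33, 0xe6, 0x84, 0x84]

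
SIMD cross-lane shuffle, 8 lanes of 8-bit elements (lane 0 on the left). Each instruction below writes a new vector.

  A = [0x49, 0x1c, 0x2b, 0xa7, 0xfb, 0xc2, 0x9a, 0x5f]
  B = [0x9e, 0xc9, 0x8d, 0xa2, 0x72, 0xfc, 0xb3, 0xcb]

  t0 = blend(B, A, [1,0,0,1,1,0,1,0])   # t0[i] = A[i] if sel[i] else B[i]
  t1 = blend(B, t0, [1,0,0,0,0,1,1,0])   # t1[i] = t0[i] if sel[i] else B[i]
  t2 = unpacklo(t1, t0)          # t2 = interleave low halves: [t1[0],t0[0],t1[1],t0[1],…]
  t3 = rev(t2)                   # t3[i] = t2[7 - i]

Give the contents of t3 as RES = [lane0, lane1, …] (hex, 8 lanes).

RES = [ 0xa7  0xa2  0x8d  0x8d  0xc9  0xc9  0x49  0x49 ]

t0 = [0x49, 0xc9, 0x8d, 0xa7, 0xfb, 0xfc, 0x9a, 0xcb]
t1 = [0x49, 0xc9, 0x8d, 0xa2, 0x72, 0xfc, 0x9a, 0xcb]
t2 = [0x49, 0x49, 0xc9, 0xc9, 0x8d, 0x8d, 0xa2, 0xa7]
t3 = [0xa7, 0xa2, 0x8d, 0x8d, 0xc9, 0xc9, 0x49, 0x49]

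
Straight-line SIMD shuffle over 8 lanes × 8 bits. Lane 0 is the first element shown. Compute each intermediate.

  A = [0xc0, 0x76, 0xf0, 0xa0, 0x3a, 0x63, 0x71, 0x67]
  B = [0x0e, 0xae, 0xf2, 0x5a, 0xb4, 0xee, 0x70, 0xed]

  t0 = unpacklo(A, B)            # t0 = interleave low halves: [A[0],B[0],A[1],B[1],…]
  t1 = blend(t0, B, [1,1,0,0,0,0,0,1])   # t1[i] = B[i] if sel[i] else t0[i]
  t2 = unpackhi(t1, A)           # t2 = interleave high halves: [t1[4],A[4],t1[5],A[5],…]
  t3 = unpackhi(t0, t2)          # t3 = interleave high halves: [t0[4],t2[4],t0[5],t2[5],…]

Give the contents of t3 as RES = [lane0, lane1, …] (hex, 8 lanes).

RES = [ 0xf0  0xa0  0xf2  0x71  0xa0  0xed  0x5a  0x67 ]

→ t0 |c0|0e|76|ae|f0|f2|a0|5a|
→ t1 |0e|ae|76|ae|f0|f2|a0|ed|
→ t2 |f0|3a|f2|63|a0|71|ed|67|
→ t3 |f0|a0|f2|71|a0|ed|5a|67|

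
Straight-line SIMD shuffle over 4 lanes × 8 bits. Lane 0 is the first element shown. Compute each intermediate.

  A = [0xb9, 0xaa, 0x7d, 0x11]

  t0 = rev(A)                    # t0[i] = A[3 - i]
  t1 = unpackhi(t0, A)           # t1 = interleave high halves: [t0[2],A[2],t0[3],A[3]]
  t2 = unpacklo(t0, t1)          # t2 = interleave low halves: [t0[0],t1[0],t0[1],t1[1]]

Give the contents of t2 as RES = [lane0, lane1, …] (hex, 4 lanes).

RES = [ 0x11  0xaa  0x7d  0x7d ]

t0 = [0x11, 0x7d, 0xaa, 0xb9]
t1 = [0xaa, 0x7d, 0xb9, 0x11]
t2 = [0x11, 0xaa, 0x7d, 0x7d]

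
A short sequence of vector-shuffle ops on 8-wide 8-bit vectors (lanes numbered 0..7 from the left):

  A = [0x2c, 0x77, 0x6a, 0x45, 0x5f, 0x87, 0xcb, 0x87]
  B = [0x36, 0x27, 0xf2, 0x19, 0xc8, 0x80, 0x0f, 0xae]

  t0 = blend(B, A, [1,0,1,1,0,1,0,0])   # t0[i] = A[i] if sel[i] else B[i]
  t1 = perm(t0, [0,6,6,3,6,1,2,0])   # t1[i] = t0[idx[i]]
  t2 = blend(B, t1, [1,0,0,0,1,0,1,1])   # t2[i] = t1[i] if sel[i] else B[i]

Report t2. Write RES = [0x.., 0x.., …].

RES = [ 0x2c  0x27  0xf2  0x19  0x0f  0x80  0x6a  0x2c ]

→ t0 |2c|27|6a|45|c8|87|0f|ae|
→ t1 |2c|0f|0f|45|0f|27|6a|2c|
→ t2 |2c|27|f2|19|0f|80|6a|2c|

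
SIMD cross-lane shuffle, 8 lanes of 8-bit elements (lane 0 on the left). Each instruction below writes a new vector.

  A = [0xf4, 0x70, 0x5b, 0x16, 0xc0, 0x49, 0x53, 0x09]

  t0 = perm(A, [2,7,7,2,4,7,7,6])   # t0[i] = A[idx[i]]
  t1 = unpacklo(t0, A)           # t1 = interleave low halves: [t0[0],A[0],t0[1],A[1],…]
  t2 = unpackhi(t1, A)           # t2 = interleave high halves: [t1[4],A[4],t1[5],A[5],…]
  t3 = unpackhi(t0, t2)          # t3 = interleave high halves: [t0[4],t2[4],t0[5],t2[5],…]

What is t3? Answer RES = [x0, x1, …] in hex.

→ t0 |5b|09|09|5b|c0|09|09|53|
→ t1 |5b|f4|09|70|09|5b|5b|16|
→ t2 |09|c0|5b|49|5b|53|16|09|
→ t3 |c0|5b|09|53|09|16|53|09|

RES = [ 0xc0  0x5b  0x09  0x53  0x09  0x16  0x53  0x09 ]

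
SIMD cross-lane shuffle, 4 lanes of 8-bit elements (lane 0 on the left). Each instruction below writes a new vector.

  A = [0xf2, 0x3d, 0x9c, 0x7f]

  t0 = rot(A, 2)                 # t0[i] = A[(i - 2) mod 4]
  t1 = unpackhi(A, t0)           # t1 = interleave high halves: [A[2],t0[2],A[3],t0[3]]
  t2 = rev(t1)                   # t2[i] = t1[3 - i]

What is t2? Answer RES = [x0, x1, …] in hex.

RES = [0x3d, 0x7f, 0xf2, 0x9c]

t0 = [0x9c, 0x7f, 0xf2, 0x3d]
t1 = [0x9c, 0xf2, 0x7f, 0x3d]
t2 = [0x3d, 0x7f, 0xf2, 0x9c]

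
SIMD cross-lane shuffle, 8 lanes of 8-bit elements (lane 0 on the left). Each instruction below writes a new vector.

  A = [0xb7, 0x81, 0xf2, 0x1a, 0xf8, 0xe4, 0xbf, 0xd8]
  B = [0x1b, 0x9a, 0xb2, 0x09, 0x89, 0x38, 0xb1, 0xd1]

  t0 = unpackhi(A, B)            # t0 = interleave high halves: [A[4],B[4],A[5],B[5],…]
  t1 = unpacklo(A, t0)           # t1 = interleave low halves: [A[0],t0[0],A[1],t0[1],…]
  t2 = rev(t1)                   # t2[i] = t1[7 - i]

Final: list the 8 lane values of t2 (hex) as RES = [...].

→ t0 |f8|89|e4|38|bf|b1|d8|d1|
→ t1 |b7|f8|81|89|f2|e4|1a|38|
→ t2 |38|1a|e4|f2|89|81|f8|b7|

RES = [ 0x38  0x1a  0xe4  0xf2  0x89  0x81  0xf8  0xb7 ]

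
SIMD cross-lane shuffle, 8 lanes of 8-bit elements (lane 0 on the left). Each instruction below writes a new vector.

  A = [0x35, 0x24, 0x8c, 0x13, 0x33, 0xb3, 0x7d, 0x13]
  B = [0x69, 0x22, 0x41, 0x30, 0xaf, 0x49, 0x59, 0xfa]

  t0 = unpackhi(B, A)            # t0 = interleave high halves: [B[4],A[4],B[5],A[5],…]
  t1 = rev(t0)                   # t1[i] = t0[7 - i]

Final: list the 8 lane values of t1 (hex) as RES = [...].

RES = [0x13, 0xfa, 0x7d, 0x59, 0xb3, 0x49, 0x33, 0xaf]

  t0: af 33 49 b3 59 7d fa 13
  t1: 13 fa 7d 59 b3 49 33 af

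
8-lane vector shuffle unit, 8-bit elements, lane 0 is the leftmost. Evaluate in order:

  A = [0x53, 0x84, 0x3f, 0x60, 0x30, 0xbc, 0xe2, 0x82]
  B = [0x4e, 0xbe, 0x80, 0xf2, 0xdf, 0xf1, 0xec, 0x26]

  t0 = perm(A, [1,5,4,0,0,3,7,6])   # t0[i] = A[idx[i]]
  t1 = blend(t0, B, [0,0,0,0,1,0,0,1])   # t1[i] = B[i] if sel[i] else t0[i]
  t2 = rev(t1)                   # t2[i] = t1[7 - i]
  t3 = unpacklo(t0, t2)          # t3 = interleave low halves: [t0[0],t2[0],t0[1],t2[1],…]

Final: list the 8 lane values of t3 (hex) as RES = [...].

RES = [ 0x84  0x26  0xbc  0x82  0x30  0x60  0x53  0xdf ]

t0 = [0x84, 0xbc, 0x30, 0x53, 0x53, 0x60, 0x82, 0xe2]
t1 = [0x84, 0xbc, 0x30, 0x53, 0xdf, 0x60, 0x82, 0x26]
t2 = [0x26, 0x82, 0x60, 0xdf, 0x53, 0x30, 0xbc, 0x84]
t3 = [0x84, 0x26, 0xbc, 0x82, 0x30, 0x60, 0x53, 0xdf]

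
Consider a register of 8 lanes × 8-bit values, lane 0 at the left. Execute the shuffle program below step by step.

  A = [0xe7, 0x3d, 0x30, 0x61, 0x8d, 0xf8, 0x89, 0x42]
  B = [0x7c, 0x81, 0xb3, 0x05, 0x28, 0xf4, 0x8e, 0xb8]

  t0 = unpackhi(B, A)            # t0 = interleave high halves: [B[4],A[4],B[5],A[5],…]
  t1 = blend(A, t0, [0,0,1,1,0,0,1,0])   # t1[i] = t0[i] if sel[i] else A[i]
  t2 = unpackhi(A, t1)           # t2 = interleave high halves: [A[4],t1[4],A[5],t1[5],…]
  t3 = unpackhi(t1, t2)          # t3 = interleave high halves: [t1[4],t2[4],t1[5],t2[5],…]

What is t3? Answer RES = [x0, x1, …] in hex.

t0 = [0x28, 0x8d, 0xf4, 0xf8, 0x8e, 0x89, 0xb8, 0x42]
t1 = [0xe7, 0x3d, 0xf4, 0xf8, 0x8d, 0xf8, 0xb8, 0x42]
t2 = [0x8d, 0x8d, 0xf8, 0xf8, 0x89, 0xb8, 0x42, 0x42]
t3 = [0x8d, 0x89, 0xf8, 0xb8, 0xb8, 0x42, 0x42, 0x42]

RES = [ 0x8d  0x89  0xf8  0xb8  0xb8  0x42  0x42  0x42 ]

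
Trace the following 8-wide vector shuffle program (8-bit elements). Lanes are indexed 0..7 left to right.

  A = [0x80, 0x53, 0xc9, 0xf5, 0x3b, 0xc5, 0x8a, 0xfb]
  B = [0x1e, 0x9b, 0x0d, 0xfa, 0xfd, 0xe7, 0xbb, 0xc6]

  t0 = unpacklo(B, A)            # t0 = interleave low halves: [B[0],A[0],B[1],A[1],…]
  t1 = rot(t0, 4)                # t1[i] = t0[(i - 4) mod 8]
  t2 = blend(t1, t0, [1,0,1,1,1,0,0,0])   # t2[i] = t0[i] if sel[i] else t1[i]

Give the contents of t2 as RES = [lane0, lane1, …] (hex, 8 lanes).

RES = [0x1e, 0xc9, 0x9b, 0x53, 0x0d, 0x80, 0x9b, 0x53]

→ t0 |1e|80|9b|53|0d|c9|fa|f5|
→ t1 |0d|c9|fa|f5|1e|80|9b|53|
→ t2 |1e|c9|9b|53|0d|80|9b|53|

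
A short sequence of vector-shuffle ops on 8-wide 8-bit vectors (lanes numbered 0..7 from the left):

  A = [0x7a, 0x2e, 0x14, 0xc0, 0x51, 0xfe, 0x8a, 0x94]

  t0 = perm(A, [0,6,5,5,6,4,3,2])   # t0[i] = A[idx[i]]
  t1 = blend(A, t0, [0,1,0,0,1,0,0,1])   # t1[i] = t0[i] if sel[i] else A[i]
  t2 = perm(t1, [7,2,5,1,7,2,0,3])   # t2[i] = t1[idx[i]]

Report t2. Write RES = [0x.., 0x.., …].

  t0: 7a 8a fe fe 8a 51 c0 14
  t1: 7a 8a 14 c0 8a fe 8a 14
  t2: 14 14 fe 8a 14 14 7a c0

RES = [ 0x14  0x14  0xfe  0x8a  0x14  0x14  0x7a  0xc0 ]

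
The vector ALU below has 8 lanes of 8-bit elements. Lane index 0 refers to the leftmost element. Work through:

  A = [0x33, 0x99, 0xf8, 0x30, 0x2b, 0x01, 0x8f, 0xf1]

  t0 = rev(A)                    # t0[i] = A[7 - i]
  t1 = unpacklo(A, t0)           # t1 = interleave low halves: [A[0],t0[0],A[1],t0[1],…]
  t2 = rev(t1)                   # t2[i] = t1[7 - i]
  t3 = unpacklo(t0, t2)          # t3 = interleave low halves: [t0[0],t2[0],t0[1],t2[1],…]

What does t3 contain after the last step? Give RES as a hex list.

RES = [0xf1, 0x2b, 0x8f, 0x30, 0x01, 0x01, 0x2b, 0xf8]

→ t0 |f1|8f|01|2b|30|f8|99|33|
→ t1 |33|f1|99|8f|f8|01|30|2b|
→ t2 |2b|30|01|f8|8f|99|f1|33|
→ t3 |f1|2b|8f|30|01|01|2b|f8|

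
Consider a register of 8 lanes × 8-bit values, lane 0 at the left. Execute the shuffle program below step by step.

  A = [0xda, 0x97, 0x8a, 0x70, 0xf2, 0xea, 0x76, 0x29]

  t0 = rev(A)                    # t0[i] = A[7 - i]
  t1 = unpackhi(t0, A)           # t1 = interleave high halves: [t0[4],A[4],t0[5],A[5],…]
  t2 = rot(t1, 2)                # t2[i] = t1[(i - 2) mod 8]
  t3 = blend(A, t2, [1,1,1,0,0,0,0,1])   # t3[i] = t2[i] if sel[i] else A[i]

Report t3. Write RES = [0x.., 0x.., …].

RES = [ 0xda  0x29  0x70  0x70  0xf2  0xea  0x76  0x76 ]

  t0: 29 76 ea f2 70 8a 97 da
  t1: 70 f2 8a ea 97 76 da 29
  t2: da 29 70 f2 8a ea 97 76
  t3: da 29 70 70 f2 ea 76 76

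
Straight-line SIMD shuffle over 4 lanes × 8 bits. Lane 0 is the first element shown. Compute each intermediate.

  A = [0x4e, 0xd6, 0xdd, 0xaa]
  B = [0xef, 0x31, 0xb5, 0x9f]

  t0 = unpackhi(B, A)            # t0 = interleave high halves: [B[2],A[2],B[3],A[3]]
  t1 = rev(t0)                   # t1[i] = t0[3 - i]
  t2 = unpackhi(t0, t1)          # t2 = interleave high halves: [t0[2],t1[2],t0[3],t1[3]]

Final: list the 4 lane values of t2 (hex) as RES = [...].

  t0: b5 dd 9f aa
  t1: aa 9f dd b5
  t2: 9f dd aa b5

RES = [0x9f, 0xdd, 0xaa, 0xb5]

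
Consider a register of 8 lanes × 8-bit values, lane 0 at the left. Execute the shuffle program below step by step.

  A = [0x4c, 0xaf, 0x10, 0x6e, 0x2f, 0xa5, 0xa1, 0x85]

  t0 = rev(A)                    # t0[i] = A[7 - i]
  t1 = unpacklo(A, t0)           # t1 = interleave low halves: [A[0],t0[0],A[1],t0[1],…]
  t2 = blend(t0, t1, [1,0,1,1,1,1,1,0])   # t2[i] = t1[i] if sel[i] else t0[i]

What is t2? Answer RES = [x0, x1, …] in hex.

RES = [ 0x4c  0xa1  0xaf  0xa1  0x10  0xa5  0x6e  0x4c ]

  t0: 85 a1 a5 2f 6e 10 af 4c
  t1: 4c 85 af a1 10 a5 6e 2f
  t2: 4c a1 af a1 10 a5 6e 4c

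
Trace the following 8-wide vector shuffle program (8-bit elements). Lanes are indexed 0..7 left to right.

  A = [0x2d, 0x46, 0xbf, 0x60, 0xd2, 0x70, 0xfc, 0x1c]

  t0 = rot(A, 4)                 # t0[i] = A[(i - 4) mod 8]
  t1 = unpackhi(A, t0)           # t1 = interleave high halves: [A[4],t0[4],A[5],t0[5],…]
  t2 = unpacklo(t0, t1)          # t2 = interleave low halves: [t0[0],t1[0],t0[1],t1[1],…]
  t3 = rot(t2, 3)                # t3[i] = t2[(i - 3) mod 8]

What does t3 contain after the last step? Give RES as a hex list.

RES = [ 0x70  0x1c  0x46  0xd2  0xd2  0x70  0x2d  0xfc ]

  t0: d2 70 fc 1c 2d 46 bf 60
  t1: d2 2d 70 46 fc bf 1c 60
  t2: d2 d2 70 2d fc 70 1c 46
  t3: 70 1c 46 d2 d2 70 2d fc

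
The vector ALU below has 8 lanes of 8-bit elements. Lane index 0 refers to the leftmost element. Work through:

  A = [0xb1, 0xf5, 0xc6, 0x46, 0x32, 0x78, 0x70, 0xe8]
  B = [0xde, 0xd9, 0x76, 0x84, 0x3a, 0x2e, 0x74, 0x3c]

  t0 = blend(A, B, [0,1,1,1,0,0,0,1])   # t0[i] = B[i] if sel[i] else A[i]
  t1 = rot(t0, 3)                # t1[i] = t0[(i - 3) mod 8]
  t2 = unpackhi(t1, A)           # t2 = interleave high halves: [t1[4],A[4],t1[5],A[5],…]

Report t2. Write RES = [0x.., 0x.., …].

RES = [0xd9, 0x32, 0x76, 0x78, 0x84, 0x70, 0x32, 0xe8]

t0 = [0xb1, 0xd9, 0x76, 0x84, 0x32, 0x78, 0x70, 0x3c]
t1 = [0x78, 0x70, 0x3c, 0xb1, 0xd9, 0x76, 0x84, 0x32]
t2 = [0xd9, 0x32, 0x76, 0x78, 0x84, 0x70, 0x32, 0xe8]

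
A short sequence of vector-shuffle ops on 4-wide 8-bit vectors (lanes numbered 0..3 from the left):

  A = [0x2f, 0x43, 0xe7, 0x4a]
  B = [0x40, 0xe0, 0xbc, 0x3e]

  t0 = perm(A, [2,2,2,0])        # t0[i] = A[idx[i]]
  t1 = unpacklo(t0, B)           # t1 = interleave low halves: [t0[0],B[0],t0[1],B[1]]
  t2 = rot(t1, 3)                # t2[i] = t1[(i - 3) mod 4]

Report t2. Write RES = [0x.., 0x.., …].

  t0: e7 e7 e7 2f
  t1: e7 40 e7 e0
  t2: 40 e7 e0 e7

RES = [ 0x40  0xe7  0xe0  0xe7 ]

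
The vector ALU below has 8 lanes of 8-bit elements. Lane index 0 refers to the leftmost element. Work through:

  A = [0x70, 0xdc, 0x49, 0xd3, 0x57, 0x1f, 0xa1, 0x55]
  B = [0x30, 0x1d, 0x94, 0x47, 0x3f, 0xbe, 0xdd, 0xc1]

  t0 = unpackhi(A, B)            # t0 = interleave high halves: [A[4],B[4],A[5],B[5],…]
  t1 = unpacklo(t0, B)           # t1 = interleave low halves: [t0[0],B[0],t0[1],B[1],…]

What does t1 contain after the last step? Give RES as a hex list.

RES = [ 0x57  0x30  0x3f  0x1d  0x1f  0x94  0xbe  0x47 ]

→ t0 |57|3f|1f|be|a1|dd|55|c1|
→ t1 |57|30|3f|1d|1f|94|be|47|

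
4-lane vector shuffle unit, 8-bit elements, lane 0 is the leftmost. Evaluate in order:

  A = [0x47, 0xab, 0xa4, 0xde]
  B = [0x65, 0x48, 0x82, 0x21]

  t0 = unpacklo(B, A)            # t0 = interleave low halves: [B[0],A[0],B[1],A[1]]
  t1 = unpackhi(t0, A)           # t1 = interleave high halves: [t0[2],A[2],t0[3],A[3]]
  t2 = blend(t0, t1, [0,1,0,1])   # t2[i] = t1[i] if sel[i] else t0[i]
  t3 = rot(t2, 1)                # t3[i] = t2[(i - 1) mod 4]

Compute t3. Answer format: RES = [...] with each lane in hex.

RES = [ 0xde  0x65  0xa4  0x48 ]

t0 = [0x65, 0x47, 0x48, 0xab]
t1 = [0x48, 0xa4, 0xab, 0xde]
t2 = [0x65, 0xa4, 0x48, 0xde]
t3 = [0xde, 0x65, 0xa4, 0x48]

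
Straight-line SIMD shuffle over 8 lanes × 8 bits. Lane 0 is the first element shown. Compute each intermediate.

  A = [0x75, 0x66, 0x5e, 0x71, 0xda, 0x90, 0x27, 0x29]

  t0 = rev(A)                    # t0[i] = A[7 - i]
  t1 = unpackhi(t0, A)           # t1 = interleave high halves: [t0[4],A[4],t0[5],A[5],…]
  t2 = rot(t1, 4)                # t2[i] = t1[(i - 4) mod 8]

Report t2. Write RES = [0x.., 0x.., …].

RES = [0x66, 0x27, 0x75, 0x29, 0x71, 0xda, 0x5e, 0x90]

t0 = [0x29, 0x27, 0x90, 0xda, 0x71, 0x5e, 0x66, 0x75]
t1 = [0x71, 0xda, 0x5e, 0x90, 0x66, 0x27, 0x75, 0x29]
t2 = [0x66, 0x27, 0x75, 0x29, 0x71, 0xda, 0x5e, 0x90]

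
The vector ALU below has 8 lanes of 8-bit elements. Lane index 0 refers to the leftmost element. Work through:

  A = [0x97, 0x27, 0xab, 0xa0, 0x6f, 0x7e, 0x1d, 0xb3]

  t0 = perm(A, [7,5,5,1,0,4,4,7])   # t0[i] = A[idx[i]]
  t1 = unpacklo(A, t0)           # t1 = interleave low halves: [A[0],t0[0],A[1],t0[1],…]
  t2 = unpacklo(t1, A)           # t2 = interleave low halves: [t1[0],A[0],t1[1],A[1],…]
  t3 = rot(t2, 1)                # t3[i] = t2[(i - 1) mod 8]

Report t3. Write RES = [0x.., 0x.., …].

RES = [ 0xa0  0x97  0x97  0xb3  0x27  0x27  0xab  0x7e ]

→ t0 |b3|7e|7e|27|97|6f|6f|b3|
→ t1 |97|b3|27|7e|ab|7e|a0|27|
→ t2 |97|97|b3|27|27|ab|7e|a0|
→ t3 |a0|97|97|b3|27|27|ab|7e|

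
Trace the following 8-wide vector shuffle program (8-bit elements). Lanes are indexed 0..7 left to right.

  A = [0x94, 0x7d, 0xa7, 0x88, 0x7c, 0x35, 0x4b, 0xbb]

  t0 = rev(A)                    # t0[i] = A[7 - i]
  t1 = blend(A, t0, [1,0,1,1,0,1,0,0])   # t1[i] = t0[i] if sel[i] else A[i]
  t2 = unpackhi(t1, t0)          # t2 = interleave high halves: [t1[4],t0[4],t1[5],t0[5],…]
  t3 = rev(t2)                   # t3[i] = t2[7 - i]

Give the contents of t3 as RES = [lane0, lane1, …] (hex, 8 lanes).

→ t0 |bb|4b|35|7c|88|a7|7d|94|
→ t1 |bb|7d|35|7c|7c|a7|4b|bb|
→ t2 |7c|88|a7|a7|4b|7d|bb|94|
→ t3 |94|bb|7d|4b|a7|a7|88|7c|

RES = [0x94, 0xbb, 0x7d, 0x4b, 0xa7, 0xa7, 0x88, 0x7c]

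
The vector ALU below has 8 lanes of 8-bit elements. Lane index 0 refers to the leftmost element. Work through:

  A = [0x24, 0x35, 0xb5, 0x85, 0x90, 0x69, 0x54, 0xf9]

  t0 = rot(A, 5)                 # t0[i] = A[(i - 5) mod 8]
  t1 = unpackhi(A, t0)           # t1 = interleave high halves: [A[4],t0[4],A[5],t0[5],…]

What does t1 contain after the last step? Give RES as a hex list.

  t0: 85 90 69 54 f9 24 35 b5
  t1: 90 f9 69 24 54 35 f9 b5

RES = [ 0x90  0xf9  0x69  0x24  0x54  0x35  0xf9  0xb5 ]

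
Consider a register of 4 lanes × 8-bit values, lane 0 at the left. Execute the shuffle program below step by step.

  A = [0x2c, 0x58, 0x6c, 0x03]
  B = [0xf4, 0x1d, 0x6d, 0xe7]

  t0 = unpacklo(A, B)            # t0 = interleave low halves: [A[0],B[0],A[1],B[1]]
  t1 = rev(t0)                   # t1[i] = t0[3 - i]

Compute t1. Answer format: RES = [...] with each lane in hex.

t0 = [0x2c, 0xf4, 0x58, 0x1d]
t1 = [0x1d, 0x58, 0xf4, 0x2c]

RES = [0x1d, 0x58, 0xf4, 0x2c]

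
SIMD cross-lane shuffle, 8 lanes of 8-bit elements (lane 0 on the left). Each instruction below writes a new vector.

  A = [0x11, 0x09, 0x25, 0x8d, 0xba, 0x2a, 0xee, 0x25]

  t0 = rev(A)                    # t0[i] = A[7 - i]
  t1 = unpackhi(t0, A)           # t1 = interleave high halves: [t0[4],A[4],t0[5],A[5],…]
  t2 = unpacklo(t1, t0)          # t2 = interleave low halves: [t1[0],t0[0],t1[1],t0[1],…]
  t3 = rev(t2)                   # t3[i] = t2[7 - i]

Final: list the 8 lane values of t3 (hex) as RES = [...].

RES = [ 0xba  0x2a  0x2a  0x25  0xee  0xba  0x25  0x8d ]

  t0: 25 ee 2a ba 8d 25 09 11
  t1: 8d ba 25 2a 09 ee 11 25
  t2: 8d 25 ba ee 25 2a 2a ba
  t3: ba 2a 2a 25 ee ba 25 8d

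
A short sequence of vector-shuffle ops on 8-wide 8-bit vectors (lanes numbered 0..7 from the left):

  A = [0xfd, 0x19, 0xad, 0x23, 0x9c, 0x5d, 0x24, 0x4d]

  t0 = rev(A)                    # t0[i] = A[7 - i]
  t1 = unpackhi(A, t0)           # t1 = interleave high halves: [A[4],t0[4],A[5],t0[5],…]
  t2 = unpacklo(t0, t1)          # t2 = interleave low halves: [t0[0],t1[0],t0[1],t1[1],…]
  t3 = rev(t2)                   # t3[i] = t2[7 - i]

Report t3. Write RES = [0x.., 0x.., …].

  t0: 4d 24 5d 9c 23 ad 19 fd
  t1: 9c 23 5d ad 24 19 4d fd
  t2: 4d 9c 24 23 5d 5d 9c ad
  t3: ad 9c 5d 5d 23 24 9c 4d

RES = [0xad, 0x9c, 0x5d, 0x5d, 0x23, 0x24, 0x9c, 0x4d]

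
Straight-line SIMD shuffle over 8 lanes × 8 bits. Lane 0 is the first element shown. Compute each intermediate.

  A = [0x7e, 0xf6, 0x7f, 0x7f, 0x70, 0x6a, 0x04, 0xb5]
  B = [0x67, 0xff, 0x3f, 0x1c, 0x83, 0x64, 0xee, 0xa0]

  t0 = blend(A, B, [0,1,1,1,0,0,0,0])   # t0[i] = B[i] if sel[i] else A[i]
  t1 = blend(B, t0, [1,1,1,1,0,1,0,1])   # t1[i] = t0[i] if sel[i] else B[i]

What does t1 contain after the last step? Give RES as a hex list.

RES = [0x7e, 0xff, 0x3f, 0x1c, 0x83, 0x6a, 0xee, 0xb5]

→ t0 |7e|ff|3f|1c|70|6a|04|b5|
→ t1 |7e|ff|3f|1c|83|6a|ee|b5|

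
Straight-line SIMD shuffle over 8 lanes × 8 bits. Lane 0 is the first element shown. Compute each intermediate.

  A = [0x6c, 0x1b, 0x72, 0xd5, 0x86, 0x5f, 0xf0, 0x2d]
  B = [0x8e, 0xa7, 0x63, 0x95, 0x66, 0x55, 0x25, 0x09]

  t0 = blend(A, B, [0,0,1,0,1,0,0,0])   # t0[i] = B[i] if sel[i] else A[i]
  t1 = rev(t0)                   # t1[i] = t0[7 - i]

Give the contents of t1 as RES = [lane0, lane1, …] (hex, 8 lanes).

  t0: 6c 1b 63 d5 66 5f f0 2d
  t1: 2d f0 5f 66 d5 63 1b 6c

RES = [0x2d, 0xf0, 0x5f, 0x66, 0xd5, 0x63, 0x1b, 0x6c]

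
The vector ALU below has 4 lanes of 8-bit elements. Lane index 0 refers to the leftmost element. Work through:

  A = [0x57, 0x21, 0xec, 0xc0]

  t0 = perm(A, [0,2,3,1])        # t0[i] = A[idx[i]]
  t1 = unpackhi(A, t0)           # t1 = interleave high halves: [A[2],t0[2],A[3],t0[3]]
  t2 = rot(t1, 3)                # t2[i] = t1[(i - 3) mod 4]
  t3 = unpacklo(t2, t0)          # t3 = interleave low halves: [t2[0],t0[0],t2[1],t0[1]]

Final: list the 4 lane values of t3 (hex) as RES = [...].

→ t0 |57|ec|c0|21|
→ t1 |ec|c0|c0|21|
→ t2 |c0|c0|21|ec|
→ t3 |c0|57|c0|ec|

RES = [ 0xc0  0x57  0xc0  0xec ]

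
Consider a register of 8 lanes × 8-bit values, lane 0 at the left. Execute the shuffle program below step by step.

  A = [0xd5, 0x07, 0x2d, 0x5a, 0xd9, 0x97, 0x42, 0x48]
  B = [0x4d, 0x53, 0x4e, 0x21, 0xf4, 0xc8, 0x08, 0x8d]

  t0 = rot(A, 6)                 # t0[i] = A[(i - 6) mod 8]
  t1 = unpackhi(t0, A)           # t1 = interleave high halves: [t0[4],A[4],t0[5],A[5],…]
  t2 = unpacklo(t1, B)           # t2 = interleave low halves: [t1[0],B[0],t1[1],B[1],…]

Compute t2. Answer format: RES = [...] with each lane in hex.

RES = [ 0x42  0x4d  0xd9  0x53  0x48  0x4e  0x97  0x21 ]

t0 = [0x2d, 0x5a, 0xd9, 0x97, 0x42, 0x48, 0xd5, 0x07]
t1 = [0x42, 0xd9, 0x48, 0x97, 0xd5, 0x42, 0x07, 0x48]
t2 = [0x42, 0x4d, 0xd9, 0x53, 0x48, 0x4e, 0x97, 0x21]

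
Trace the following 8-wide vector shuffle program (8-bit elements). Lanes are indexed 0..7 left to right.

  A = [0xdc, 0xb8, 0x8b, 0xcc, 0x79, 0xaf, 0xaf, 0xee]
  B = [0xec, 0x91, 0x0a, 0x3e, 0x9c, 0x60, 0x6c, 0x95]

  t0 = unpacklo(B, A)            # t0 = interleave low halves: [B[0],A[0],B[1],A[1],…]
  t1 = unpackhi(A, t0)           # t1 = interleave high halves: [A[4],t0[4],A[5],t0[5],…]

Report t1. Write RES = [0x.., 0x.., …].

t0 = [0xec, 0xdc, 0x91, 0xb8, 0x0a, 0x8b, 0x3e, 0xcc]
t1 = [0x79, 0x0a, 0xaf, 0x8b, 0xaf, 0x3e, 0xee, 0xcc]

RES = [0x79, 0x0a, 0xaf, 0x8b, 0xaf, 0x3e, 0xee, 0xcc]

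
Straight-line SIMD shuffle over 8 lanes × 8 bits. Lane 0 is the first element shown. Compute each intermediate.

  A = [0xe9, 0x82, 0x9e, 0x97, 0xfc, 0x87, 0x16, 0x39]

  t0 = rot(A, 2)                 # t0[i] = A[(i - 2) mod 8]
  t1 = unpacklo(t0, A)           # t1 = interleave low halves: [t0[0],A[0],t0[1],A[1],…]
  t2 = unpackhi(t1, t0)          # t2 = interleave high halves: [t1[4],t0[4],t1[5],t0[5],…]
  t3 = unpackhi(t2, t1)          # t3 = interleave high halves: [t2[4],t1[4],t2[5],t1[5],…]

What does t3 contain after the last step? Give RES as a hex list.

→ t0 |16|39|e9|82|9e|97|fc|87|
→ t1 |16|e9|39|82|e9|9e|82|97|
→ t2 |e9|9e|9e|97|82|fc|97|87|
→ t3 |82|e9|fc|9e|97|82|87|97|

RES = [0x82, 0xe9, 0xfc, 0x9e, 0x97, 0x82, 0x87, 0x97]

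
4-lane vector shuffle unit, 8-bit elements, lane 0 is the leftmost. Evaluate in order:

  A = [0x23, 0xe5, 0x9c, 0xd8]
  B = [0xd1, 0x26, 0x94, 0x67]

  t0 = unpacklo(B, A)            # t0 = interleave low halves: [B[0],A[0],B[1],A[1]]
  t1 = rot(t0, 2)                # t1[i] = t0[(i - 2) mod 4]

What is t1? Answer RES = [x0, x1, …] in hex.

RES = [ 0x26  0xe5  0xd1  0x23 ]

  t0: d1 23 26 e5
  t1: 26 e5 d1 23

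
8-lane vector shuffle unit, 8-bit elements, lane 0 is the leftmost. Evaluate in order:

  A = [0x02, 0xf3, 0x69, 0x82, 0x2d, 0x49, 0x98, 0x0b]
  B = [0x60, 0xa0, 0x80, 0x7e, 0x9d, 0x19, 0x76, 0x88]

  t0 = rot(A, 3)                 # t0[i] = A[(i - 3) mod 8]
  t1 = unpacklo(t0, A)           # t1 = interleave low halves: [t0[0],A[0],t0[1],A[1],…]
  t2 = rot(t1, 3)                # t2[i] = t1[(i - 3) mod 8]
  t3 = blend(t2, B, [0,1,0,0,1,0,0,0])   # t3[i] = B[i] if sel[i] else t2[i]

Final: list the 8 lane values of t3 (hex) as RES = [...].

→ t0 |49|98|0b|02|f3|69|82|2d|
→ t1 |49|02|98|f3|0b|69|02|82|
→ t2 |69|02|82|49|02|98|f3|0b|
→ t3 |69|a0|82|49|9d|98|f3|0b|

RES = [0x69, 0xa0, 0x82, 0x49, 0x9d, 0x98, 0xf3, 0x0b]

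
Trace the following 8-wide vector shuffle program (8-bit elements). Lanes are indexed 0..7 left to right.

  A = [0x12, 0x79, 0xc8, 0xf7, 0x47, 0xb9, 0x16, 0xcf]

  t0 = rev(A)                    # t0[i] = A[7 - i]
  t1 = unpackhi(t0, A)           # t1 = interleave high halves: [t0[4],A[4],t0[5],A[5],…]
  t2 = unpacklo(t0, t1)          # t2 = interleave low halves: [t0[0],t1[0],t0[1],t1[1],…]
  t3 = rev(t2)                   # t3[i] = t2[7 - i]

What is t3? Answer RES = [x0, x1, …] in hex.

RES = [ 0xb9  0x47  0xc8  0xb9  0x47  0x16  0xf7  0xcf ]

t0 = [0xcf, 0x16, 0xb9, 0x47, 0xf7, 0xc8, 0x79, 0x12]
t1 = [0xf7, 0x47, 0xc8, 0xb9, 0x79, 0x16, 0x12, 0xcf]
t2 = [0xcf, 0xf7, 0x16, 0x47, 0xb9, 0xc8, 0x47, 0xb9]
t3 = [0xb9, 0x47, 0xc8, 0xb9, 0x47, 0x16, 0xf7, 0xcf]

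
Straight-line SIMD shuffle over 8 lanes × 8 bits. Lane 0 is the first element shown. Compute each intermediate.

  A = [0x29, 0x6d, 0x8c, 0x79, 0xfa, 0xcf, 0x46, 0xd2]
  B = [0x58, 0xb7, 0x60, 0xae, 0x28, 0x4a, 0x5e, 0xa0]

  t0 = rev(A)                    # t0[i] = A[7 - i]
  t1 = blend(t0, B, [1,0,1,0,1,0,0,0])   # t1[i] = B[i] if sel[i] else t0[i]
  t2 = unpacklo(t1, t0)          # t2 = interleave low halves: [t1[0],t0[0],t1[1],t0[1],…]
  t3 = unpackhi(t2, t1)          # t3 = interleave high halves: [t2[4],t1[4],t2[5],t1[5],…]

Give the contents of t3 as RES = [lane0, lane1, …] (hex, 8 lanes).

  t0: d2 46 cf fa 79 8c 6d 29
  t1: 58 46 60 fa 28 8c 6d 29
  t2: 58 d2 46 46 60 cf fa fa
  t3: 60 28 cf 8c fa 6d fa 29

RES = [ 0x60  0x28  0xcf  0x8c  0xfa  0x6d  0xfa  0x29 ]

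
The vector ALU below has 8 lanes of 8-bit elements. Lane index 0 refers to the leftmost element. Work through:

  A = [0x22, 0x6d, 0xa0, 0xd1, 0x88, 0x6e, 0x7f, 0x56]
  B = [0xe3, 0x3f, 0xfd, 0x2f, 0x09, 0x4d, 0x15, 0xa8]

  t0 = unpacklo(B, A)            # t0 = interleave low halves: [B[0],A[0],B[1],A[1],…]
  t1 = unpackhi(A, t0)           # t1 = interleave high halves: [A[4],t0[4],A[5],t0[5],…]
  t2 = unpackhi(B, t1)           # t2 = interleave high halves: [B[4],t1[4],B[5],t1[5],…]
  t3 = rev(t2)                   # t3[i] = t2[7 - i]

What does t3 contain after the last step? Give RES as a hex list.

RES = [ 0xd1  0xa8  0x56  0x15  0x2f  0x4d  0x7f  0x09 ]

  t0: e3 22 3f 6d fd a0 2f d1
  t1: 88 fd 6e a0 7f 2f 56 d1
  t2: 09 7f 4d 2f 15 56 a8 d1
  t3: d1 a8 56 15 2f 4d 7f 09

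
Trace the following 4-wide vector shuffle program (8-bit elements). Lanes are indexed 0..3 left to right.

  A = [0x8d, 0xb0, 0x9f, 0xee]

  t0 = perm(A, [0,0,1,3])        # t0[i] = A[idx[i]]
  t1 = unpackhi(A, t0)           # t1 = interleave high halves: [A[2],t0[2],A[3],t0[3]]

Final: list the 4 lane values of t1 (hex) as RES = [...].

t0 = [0x8d, 0x8d, 0xb0, 0xee]
t1 = [0x9f, 0xb0, 0xee, 0xee]

RES = [0x9f, 0xb0, 0xee, 0xee]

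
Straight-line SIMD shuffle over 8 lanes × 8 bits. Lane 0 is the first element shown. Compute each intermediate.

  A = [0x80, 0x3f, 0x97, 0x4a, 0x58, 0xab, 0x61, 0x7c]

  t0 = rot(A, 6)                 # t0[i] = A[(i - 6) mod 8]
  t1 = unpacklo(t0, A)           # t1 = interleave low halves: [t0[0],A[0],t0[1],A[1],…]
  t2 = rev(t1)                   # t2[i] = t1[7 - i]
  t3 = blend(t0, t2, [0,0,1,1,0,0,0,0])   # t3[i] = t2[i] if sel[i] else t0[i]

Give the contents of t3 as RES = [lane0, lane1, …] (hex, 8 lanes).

→ t0 |97|4a|58|ab|61|7c|80|3f|
→ t1 |97|80|4a|3f|58|97|ab|4a|
→ t2 |4a|ab|97|58|3f|4a|80|97|
→ t3 |97|4a|97|58|61|7c|80|3f|

RES = [ 0x97  0x4a  0x97  0x58  0x61  0x7c  0x80  0x3f ]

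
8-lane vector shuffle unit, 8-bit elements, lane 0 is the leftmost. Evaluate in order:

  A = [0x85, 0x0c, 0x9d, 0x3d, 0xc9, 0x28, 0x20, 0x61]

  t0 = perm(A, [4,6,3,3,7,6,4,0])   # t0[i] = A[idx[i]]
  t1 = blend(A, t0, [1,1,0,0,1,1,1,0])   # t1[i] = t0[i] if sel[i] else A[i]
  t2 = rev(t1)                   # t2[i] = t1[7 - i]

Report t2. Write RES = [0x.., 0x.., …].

→ t0 |c9|20|3d|3d|61|20|c9|85|
→ t1 |c9|20|9d|3d|61|20|c9|61|
→ t2 |61|c9|20|61|3d|9d|20|c9|

RES = [ 0x61  0xc9  0x20  0x61  0x3d  0x9d  0x20  0xc9 ]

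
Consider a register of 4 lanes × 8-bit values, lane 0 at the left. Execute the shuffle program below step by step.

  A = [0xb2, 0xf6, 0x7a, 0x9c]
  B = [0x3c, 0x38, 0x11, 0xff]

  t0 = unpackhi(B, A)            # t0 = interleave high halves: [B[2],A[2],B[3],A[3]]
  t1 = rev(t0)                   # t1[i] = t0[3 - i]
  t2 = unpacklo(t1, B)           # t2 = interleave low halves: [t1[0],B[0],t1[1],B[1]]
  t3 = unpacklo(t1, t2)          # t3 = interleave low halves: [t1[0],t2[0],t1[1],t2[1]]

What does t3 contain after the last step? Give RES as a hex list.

  t0: 11 7a ff 9c
  t1: 9c ff 7a 11
  t2: 9c 3c ff 38
  t3: 9c 9c ff 3c

RES = [ 0x9c  0x9c  0xff  0x3c ]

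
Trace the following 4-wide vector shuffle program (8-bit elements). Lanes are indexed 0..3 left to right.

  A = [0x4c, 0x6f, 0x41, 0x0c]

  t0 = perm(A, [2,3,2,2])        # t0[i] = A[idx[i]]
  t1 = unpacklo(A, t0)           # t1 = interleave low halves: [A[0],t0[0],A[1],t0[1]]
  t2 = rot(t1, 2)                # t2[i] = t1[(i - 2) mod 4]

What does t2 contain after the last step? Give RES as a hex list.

RES = [0x6f, 0x0c, 0x4c, 0x41]

t0 = [0x41, 0x0c, 0x41, 0x41]
t1 = [0x4c, 0x41, 0x6f, 0x0c]
t2 = [0x6f, 0x0c, 0x4c, 0x41]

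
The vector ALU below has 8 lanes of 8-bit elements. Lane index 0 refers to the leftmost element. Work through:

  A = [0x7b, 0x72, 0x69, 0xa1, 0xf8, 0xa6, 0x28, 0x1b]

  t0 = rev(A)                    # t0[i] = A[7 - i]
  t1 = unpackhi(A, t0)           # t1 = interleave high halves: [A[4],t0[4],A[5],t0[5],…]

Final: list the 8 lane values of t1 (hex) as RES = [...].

  t0: 1b 28 a6 f8 a1 69 72 7b
  t1: f8 a1 a6 69 28 72 1b 7b

RES = [ 0xf8  0xa1  0xa6  0x69  0x28  0x72  0x1b  0x7b ]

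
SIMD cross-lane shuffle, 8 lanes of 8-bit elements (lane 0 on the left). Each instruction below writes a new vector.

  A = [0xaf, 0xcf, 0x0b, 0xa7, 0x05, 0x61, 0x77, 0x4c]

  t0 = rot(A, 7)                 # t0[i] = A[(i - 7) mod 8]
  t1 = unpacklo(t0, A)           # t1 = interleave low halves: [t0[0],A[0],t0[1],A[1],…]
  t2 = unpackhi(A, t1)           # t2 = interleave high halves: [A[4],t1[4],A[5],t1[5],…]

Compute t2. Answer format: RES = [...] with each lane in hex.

RES = [ 0x05  0xa7  0x61  0x0b  0x77  0x05  0x4c  0xa7 ]

  t0: cf 0b a7 05 61 77 4c af
  t1: cf af 0b cf a7 0b 05 a7
  t2: 05 a7 61 0b 77 05 4c a7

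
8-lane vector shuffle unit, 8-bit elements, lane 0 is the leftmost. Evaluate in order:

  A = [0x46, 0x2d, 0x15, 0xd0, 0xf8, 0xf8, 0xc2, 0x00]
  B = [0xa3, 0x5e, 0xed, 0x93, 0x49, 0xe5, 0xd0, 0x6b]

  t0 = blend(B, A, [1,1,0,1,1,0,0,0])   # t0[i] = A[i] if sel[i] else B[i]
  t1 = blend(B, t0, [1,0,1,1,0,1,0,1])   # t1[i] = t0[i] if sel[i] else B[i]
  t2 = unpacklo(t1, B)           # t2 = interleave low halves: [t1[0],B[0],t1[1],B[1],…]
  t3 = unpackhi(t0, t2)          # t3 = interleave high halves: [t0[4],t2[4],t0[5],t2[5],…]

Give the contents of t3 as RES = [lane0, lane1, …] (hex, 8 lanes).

  t0: 46 2d ed d0 f8 e5 d0 6b
  t1: 46 5e ed d0 49 e5 d0 6b
  t2: 46 a3 5e 5e ed ed d0 93
  t3: f8 ed e5 ed d0 d0 6b 93

RES = [0xf8, 0xed, 0xe5, 0xed, 0xd0, 0xd0, 0x6b, 0x93]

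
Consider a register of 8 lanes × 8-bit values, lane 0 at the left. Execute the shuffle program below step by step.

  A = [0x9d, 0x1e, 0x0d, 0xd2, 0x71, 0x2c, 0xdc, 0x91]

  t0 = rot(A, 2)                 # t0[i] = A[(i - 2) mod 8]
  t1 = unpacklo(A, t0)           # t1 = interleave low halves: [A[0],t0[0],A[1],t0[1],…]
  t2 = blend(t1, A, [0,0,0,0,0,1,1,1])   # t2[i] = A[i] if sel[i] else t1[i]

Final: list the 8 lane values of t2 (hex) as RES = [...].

RES = [0x9d, 0xdc, 0x1e, 0x91, 0x0d, 0x2c, 0xdc, 0x91]

t0 = [0xdc, 0x91, 0x9d, 0x1e, 0x0d, 0xd2, 0x71, 0x2c]
t1 = [0x9d, 0xdc, 0x1e, 0x91, 0x0d, 0x9d, 0xd2, 0x1e]
t2 = [0x9d, 0xdc, 0x1e, 0x91, 0x0d, 0x2c, 0xdc, 0x91]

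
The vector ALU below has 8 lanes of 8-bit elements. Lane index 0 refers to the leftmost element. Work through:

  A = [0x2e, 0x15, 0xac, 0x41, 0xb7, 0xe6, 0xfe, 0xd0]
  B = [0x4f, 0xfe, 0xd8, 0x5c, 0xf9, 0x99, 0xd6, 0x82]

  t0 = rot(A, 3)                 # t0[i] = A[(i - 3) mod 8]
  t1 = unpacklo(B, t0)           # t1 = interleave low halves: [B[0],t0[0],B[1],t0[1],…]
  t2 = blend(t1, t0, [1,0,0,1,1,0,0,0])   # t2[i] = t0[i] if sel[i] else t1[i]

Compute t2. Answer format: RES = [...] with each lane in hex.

t0 = [0xe6, 0xfe, 0xd0, 0x2e, 0x15, 0xac, 0x41, 0xb7]
t1 = [0x4f, 0xe6, 0xfe, 0xfe, 0xd8, 0xd0, 0x5c, 0x2e]
t2 = [0xe6, 0xe6, 0xfe, 0x2e, 0x15, 0xd0, 0x5c, 0x2e]

RES = [0xe6, 0xe6, 0xfe, 0x2e, 0x15, 0xd0, 0x5c, 0x2e]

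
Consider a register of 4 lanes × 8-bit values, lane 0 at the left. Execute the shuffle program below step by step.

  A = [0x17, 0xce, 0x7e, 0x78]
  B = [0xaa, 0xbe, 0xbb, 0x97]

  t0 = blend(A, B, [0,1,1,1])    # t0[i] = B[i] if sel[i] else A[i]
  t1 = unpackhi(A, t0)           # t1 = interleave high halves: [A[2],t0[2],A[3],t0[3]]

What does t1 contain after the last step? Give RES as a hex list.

RES = [ 0x7e  0xbb  0x78  0x97 ]

t0 = [0x17, 0xbe, 0xbb, 0x97]
t1 = [0x7e, 0xbb, 0x78, 0x97]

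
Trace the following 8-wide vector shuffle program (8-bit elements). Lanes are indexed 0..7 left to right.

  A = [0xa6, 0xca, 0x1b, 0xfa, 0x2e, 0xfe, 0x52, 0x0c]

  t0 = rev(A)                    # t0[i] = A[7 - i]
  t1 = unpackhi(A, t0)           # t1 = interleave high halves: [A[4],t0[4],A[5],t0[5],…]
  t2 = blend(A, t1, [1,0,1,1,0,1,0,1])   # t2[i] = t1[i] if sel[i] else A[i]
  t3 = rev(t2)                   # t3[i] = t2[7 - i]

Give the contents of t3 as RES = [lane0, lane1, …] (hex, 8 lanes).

RES = [0xa6, 0x52, 0xca, 0x2e, 0x1b, 0xfe, 0xca, 0x2e]

  t0: 0c 52 fe 2e fa 1b ca a6
  t1: 2e fa fe 1b 52 ca 0c a6
  t2: 2e ca fe 1b 2e ca 52 a6
  t3: a6 52 ca 2e 1b fe ca 2e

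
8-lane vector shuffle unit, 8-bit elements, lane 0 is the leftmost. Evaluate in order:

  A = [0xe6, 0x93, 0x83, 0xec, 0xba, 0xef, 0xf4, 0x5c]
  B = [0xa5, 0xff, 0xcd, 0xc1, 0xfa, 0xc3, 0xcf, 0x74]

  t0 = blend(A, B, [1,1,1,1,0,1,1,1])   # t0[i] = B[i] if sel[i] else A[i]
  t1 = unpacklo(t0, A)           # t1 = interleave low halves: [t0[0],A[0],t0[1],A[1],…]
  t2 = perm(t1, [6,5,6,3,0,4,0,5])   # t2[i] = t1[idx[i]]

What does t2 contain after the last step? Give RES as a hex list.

  t0: a5 ff cd c1 ba c3 cf 74
  t1: a5 e6 ff 93 cd 83 c1 ec
  t2: c1 83 c1 93 a5 cd a5 83

RES = [0xc1, 0x83, 0xc1, 0x93, 0xa5, 0xcd, 0xa5, 0x83]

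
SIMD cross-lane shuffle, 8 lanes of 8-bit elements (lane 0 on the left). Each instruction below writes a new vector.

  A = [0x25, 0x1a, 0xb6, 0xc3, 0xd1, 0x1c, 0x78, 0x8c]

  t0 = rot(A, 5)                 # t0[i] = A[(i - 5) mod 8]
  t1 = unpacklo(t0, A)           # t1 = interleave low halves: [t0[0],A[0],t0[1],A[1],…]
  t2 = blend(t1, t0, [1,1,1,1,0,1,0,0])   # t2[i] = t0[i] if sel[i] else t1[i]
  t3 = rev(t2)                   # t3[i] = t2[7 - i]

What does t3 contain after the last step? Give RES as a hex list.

t0 = [0xc3, 0xd1, 0x1c, 0x78, 0x8c, 0x25, 0x1a, 0xb6]
t1 = [0xc3, 0x25, 0xd1, 0x1a, 0x1c, 0xb6, 0x78, 0xc3]
t2 = [0xc3, 0xd1, 0x1c, 0x78, 0x1c, 0x25, 0x78, 0xc3]
t3 = [0xc3, 0x78, 0x25, 0x1c, 0x78, 0x1c, 0xd1, 0xc3]

RES = [ 0xc3  0x78  0x25  0x1c  0x78  0x1c  0xd1  0xc3 ]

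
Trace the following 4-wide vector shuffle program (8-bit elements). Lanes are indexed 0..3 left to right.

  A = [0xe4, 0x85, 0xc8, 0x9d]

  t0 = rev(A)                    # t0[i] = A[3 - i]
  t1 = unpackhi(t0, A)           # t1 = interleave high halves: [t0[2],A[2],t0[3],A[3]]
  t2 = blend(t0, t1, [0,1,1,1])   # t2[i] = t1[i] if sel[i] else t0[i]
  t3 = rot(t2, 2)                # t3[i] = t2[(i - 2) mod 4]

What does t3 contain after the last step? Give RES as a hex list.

RES = [0xe4, 0x9d, 0x9d, 0xc8]

→ t0 |9d|c8|85|e4|
→ t1 |85|c8|e4|9d|
→ t2 |9d|c8|e4|9d|
→ t3 |e4|9d|9d|c8|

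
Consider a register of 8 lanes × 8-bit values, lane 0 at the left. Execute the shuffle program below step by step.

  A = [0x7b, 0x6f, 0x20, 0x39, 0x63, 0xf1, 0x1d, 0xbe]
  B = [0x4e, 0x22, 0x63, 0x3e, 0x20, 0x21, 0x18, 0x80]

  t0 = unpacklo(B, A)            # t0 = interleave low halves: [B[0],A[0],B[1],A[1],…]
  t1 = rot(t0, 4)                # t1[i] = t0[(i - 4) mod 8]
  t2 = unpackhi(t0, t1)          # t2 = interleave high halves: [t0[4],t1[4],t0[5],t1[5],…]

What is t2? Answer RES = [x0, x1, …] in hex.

RES = [ 0x63  0x4e  0x20  0x7b  0x3e  0x22  0x39  0x6f ]

t0 = [0x4e, 0x7b, 0x22, 0x6f, 0x63, 0x20, 0x3e, 0x39]
t1 = [0x63, 0x20, 0x3e, 0x39, 0x4e, 0x7b, 0x22, 0x6f]
t2 = [0x63, 0x4e, 0x20, 0x7b, 0x3e, 0x22, 0x39, 0x6f]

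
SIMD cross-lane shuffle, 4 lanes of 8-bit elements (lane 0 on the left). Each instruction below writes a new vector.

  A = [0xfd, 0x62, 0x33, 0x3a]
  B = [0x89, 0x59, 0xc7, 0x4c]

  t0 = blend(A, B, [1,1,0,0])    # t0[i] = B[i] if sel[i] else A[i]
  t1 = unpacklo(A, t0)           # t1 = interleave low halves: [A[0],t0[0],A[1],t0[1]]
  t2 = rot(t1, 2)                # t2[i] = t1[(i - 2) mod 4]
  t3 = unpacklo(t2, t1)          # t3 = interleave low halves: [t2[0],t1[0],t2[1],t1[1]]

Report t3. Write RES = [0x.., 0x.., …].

RES = [0x62, 0xfd, 0x59, 0x89]

→ t0 |89|59|33|3a|
→ t1 |fd|89|62|59|
→ t2 |62|59|fd|89|
→ t3 |62|fd|59|89|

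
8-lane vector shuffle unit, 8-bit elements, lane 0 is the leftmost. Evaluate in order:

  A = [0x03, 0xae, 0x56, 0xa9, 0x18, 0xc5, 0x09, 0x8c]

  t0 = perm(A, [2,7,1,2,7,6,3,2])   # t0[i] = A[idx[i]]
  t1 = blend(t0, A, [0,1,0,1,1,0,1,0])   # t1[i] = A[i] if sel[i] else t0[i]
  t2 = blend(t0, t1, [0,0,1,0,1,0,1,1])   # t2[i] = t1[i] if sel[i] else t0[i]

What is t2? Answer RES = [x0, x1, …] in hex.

  t0: 56 8c ae 56 8c 09 a9 56
  t1: 56 ae ae a9 18 09 09 56
  t2: 56 8c ae 56 18 09 09 56

RES = [0x56, 0x8c, 0xae, 0x56, 0x18, 0x09, 0x09, 0x56]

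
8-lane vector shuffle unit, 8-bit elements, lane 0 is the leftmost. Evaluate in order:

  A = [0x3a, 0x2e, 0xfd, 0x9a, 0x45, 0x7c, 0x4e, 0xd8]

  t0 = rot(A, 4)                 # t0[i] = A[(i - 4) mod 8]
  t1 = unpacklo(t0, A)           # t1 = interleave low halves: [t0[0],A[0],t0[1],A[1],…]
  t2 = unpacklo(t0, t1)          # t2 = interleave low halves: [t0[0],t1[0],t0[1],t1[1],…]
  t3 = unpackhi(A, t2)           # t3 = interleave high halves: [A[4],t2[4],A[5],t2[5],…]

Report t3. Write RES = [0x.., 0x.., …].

t0 = [0x45, 0x7c, 0x4e, 0xd8, 0x3a, 0x2e, 0xfd, 0x9a]
t1 = [0x45, 0x3a, 0x7c, 0x2e, 0x4e, 0xfd, 0xd8, 0x9a]
t2 = [0x45, 0x45, 0x7c, 0x3a, 0x4e, 0x7c, 0xd8, 0x2e]
t3 = [0x45, 0x4e, 0x7c, 0x7c, 0x4e, 0xd8, 0xd8, 0x2e]

RES = [ 0x45  0x4e  0x7c  0x7c  0x4e  0xd8  0xd8  0x2e ]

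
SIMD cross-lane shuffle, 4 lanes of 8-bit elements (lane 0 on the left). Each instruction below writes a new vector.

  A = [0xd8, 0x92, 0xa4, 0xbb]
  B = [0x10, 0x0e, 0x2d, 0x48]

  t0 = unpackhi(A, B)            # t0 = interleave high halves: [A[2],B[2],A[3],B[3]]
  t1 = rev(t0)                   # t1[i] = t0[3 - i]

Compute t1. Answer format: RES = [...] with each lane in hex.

→ t0 |a4|2d|bb|48|
→ t1 |48|bb|2d|a4|

RES = [0x48, 0xbb, 0x2d, 0xa4]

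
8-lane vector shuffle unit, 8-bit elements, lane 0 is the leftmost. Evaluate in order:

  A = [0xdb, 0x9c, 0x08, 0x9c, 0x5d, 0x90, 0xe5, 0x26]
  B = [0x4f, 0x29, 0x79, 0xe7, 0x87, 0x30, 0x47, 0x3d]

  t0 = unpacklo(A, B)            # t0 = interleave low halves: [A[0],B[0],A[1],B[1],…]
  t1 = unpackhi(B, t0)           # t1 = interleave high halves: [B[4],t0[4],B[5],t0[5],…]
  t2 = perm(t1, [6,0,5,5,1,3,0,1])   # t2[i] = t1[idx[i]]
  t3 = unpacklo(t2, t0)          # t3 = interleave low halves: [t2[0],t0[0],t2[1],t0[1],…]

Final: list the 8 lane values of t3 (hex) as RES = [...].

RES = [0x3d, 0xdb, 0x87, 0x4f, 0x9c, 0x9c, 0x9c, 0x29]

  t0: db 4f 9c 29 08 79 9c e7
  t1: 87 08 30 79 47 9c 3d e7
  t2: 3d 87 9c 9c 08 79 87 08
  t3: 3d db 87 4f 9c 9c 9c 29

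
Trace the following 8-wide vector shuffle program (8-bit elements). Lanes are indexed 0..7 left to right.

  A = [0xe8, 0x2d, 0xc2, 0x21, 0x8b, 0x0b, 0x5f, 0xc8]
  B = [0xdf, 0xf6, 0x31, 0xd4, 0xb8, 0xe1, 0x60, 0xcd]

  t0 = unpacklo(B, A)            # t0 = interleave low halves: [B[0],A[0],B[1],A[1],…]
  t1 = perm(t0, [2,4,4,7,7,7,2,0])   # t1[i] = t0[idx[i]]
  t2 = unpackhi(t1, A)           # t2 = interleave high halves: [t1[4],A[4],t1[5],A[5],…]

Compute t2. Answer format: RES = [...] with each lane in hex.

RES = [0x21, 0x8b, 0x21, 0x0b, 0xf6, 0x5f, 0xdf, 0xc8]

t0 = [0xdf, 0xe8, 0xf6, 0x2d, 0x31, 0xc2, 0xd4, 0x21]
t1 = [0xf6, 0x31, 0x31, 0x21, 0x21, 0x21, 0xf6, 0xdf]
t2 = [0x21, 0x8b, 0x21, 0x0b, 0xf6, 0x5f, 0xdf, 0xc8]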